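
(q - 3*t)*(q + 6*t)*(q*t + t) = q^3*t + 3*q^2*t^2 + q^2*t - 18*q*t^3 + 3*q*t^2 - 18*t^3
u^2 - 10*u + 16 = (u - 8)*(u - 2)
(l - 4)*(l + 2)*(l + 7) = l^3 + 5*l^2 - 22*l - 56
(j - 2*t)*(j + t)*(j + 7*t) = j^3 + 6*j^2*t - 9*j*t^2 - 14*t^3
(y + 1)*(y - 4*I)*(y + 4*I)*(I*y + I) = I*y^4 + 2*I*y^3 + 17*I*y^2 + 32*I*y + 16*I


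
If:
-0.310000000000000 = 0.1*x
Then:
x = -3.10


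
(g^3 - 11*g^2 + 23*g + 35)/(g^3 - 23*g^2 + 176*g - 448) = (g^2 - 4*g - 5)/(g^2 - 16*g + 64)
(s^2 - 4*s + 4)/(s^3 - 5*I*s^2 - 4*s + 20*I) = (s - 2)/(s^2 + s*(2 - 5*I) - 10*I)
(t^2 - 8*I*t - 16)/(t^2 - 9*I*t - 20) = (t - 4*I)/(t - 5*I)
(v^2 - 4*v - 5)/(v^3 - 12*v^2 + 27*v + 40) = 1/(v - 8)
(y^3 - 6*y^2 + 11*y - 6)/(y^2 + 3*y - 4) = (y^2 - 5*y + 6)/(y + 4)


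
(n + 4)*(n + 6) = n^2 + 10*n + 24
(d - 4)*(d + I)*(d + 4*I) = d^3 - 4*d^2 + 5*I*d^2 - 4*d - 20*I*d + 16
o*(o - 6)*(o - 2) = o^3 - 8*o^2 + 12*o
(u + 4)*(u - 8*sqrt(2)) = u^2 - 8*sqrt(2)*u + 4*u - 32*sqrt(2)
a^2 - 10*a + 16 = (a - 8)*(a - 2)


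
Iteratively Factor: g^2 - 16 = (g - 4)*(g + 4)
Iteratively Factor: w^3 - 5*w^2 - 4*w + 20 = (w + 2)*(w^2 - 7*w + 10) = (w - 5)*(w + 2)*(w - 2)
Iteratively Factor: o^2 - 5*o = (o - 5)*(o)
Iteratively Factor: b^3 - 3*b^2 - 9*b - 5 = (b - 5)*(b^2 + 2*b + 1) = (b - 5)*(b + 1)*(b + 1)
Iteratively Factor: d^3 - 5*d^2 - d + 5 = (d - 1)*(d^2 - 4*d - 5) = (d - 5)*(d - 1)*(d + 1)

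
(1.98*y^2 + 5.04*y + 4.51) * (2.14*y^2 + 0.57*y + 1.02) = 4.2372*y^4 + 11.9142*y^3 + 14.5438*y^2 + 7.7115*y + 4.6002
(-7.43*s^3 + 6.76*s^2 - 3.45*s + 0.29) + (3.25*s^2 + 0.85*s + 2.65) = -7.43*s^3 + 10.01*s^2 - 2.6*s + 2.94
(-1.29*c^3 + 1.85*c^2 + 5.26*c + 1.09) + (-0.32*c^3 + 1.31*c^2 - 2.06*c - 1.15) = -1.61*c^3 + 3.16*c^2 + 3.2*c - 0.0599999999999998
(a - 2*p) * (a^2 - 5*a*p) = a^3 - 7*a^2*p + 10*a*p^2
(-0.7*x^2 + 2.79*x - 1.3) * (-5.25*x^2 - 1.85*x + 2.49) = 3.675*x^4 - 13.3525*x^3 - 0.0795000000000003*x^2 + 9.3521*x - 3.237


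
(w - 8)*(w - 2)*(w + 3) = w^3 - 7*w^2 - 14*w + 48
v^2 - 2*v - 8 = (v - 4)*(v + 2)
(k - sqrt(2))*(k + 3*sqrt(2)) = k^2 + 2*sqrt(2)*k - 6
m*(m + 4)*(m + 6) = m^3 + 10*m^2 + 24*m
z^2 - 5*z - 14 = (z - 7)*(z + 2)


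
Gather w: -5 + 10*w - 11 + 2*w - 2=12*w - 18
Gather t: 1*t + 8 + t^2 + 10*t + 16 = t^2 + 11*t + 24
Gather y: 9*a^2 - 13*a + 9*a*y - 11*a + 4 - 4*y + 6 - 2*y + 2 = 9*a^2 - 24*a + y*(9*a - 6) + 12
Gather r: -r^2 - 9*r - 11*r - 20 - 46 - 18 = -r^2 - 20*r - 84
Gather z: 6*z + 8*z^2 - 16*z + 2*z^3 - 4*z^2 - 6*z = 2*z^3 + 4*z^2 - 16*z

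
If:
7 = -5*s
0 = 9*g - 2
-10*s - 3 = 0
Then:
No Solution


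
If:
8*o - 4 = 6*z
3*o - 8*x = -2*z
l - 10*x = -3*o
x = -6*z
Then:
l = 60/209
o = 100/209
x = 36/209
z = -6/209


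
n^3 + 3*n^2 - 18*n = n*(n - 3)*(n + 6)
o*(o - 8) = o^2 - 8*o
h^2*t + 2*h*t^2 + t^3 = t*(h + t)^2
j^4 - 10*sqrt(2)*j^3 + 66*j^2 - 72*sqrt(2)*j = j*(j - 4*sqrt(2))*(j - 3*sqrt(2))^2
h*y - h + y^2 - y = (h + y)*(y - 1)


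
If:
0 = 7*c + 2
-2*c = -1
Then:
No Solution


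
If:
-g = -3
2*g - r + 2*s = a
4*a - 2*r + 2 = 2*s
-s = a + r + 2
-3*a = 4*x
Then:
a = -1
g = 3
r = 5/3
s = -8/3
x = 3/4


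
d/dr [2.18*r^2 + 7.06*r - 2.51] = 4.36*r + 7.06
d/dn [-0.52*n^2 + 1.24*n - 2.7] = 1.24 - 1.04*n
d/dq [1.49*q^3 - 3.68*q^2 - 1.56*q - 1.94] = 4.47*q^2 - 7.36*q - 1.56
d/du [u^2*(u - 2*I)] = u*(3*u - 4*I)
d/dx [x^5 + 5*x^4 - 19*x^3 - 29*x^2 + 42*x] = 5*x^4 + 20*x^3 - 57*x^2 - 58*x + 42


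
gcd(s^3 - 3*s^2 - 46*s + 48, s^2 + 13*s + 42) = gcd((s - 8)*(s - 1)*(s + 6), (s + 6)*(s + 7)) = s + 6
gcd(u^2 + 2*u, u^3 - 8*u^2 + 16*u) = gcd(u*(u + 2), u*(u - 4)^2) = u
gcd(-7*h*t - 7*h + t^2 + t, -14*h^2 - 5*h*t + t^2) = -7*h + t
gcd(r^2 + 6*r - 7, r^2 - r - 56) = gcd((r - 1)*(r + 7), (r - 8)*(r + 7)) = r + 7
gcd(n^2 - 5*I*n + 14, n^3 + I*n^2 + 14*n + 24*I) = n + 2*I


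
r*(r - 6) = r^2 - 6*r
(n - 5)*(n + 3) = n^2 - 2*n - 15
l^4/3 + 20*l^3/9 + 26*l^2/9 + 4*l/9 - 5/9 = (l/3 + 1/3)*(l - 1/3)*(l + 1)*(l + 5)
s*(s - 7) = s^2 - 7*s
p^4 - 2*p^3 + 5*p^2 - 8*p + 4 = (p - 2*I)*(p + 2*I)*(-I*p + I)*(I*p - I)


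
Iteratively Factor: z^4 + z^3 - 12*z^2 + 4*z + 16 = (z + 4)*(z^3 - 3*z^2 + 4) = (z - 2)*(z + 4)*(z^2 - z - 2) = (z - 2)*(z + 1)*(z + 4)*(z - 2)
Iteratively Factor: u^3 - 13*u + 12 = (u - 1)*(u^2 + u - 12) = (u - 1)*(u + 4)*(u - 3)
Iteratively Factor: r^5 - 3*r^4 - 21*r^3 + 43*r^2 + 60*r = (r + 4)*(r^4 - 7*r^3 + 7*r^2 + 15*r) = (r + 1)*(r + 4)*(r^3 - 8*r^2 + 15*r) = r*(r + 1)*(r + 4)*(r^2 - 8*r + 15) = r*(r - 5)*(r + 1)*(r + 4)*(r - 3)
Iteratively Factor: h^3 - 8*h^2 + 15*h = (h - 3)*(h^2 - 5*h) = h*(h - 3)*(h - 5)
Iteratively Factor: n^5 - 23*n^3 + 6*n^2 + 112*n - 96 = (n + 4)*(n^4 - 4*n^3 - 7*n^2 + 34*n - 24) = (n - 4)*(n + 4)*(n^3 - 7*n + 6) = (n - 4)*(n - 2)*(n + 4)*(n^2 + 2*n - 3) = (n - 4)*(n - 2)*(n + 3)*(n + 4)*(n - 1)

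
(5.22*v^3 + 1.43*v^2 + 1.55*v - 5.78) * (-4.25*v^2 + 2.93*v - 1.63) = -22.185*v^5 + 9.2171*v^4 - 10.9062*v^3 + 26.7756*v^2 - 19.4619*v + 9.4214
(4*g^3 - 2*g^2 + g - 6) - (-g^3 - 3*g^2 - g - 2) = 5*g^3 + g^2 + 2*g - 4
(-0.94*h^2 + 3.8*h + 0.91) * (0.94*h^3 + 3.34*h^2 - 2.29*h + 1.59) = -0.8836*h^5 + 0.4324*h^4 + 15.7*h^3 - 7.1572*h^2 + 3.9581*h + 1.4469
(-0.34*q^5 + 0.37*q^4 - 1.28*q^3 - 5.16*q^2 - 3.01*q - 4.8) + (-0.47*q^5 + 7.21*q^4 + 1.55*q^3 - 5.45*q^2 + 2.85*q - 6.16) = -0.81*q^5 + 7.58*q^4 + 0.27*q^3 - 10.61*q^2 - 0.16*q - 10.96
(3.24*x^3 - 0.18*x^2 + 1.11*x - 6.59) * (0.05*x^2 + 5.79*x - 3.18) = 0.162*x^5 + 18.7506*x^4 - 11.2899*x^3 + 6.6698*x^2 - 41.6859*x + 20.9562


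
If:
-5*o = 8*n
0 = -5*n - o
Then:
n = 0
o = 0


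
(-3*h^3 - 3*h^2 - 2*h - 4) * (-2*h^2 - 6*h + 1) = 6*h^5 + 24*h^4 + 19*h^3 + 17*h^2 + 22*h - 4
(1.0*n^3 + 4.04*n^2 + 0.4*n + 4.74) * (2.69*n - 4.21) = 2.69*n^4 + 6.6576*n^3 - 15.9324*n^2 + 11.0666*n - 19.9554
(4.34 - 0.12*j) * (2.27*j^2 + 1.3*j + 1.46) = -0.2724*j^3 + 9.6958*j^2 + 5.4668*j + 6.3364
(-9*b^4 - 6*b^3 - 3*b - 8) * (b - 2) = -9*b^5 + 12*b^4 + 12*b^3 - 3*b^2 - 2*b + 16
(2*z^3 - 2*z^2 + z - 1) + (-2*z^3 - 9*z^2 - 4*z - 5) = -11*z^2 - 3*z - 6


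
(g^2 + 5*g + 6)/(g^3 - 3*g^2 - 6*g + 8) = (g + 3)/(g^2 - 5*g + 4)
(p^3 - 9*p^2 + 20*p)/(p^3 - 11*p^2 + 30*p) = (p - 4)/(p - 6)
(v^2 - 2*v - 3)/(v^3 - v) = (v - 3)/(v*(v - 1))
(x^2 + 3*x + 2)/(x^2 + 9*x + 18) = (x^2 + 3*x + 2)/(x^2 + 9*x + 18)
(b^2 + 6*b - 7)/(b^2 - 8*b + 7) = (b + 7)/(b - 7)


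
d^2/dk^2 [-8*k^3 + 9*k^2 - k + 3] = 18 - 48*k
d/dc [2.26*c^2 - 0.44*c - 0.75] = 4.52*c - 0.44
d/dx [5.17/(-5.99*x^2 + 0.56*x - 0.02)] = (61.9366*x - 2.8952)/(5.99*x^2 - 0.56*x + 0.02)^2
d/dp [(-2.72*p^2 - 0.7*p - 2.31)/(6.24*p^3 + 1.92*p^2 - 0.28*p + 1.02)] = (16.9728*p^4 + 8.736*p^3 + 45.3488*p^2 + 3.3216*p - 1.3608)/(38.9376*p^6 + 23.9616*p^5 + 0.191999999999999*p^4 + 11.6544*p^3 + 3.9952*p^2 - 0.5712*p + 1.0404)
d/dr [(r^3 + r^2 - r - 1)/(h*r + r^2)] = (r*(h + r)*(3*r^2 + 2*r - 1) - (h + 2*r)*(r^3 + r^2 - r - 1))/(r^2*(h + r)^2)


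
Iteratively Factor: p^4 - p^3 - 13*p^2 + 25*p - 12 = (p - 1)*(p^3 - 13*p + 12) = (p - 1)^2*(p^2 + p - 12) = (p - 1)^2*(p + 4)*(p - 3)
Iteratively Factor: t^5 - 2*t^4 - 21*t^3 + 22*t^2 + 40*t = (t + 1)*(t^4 - 3*t^3 - 18*t^2 + 40*t) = t*(t + 1)*(t^3 - 3*t^2 - 18*t + 40) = t*(t - 2)*(t + 1)*(t^2 - t - 20) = t*(t - 2)*(t + 1)*(t + 4)*(t - 5)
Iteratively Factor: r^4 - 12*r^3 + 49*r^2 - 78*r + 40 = (r - 1)*(r^3 - 11*r^2 + 38*r - 40) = (r - 5)*(r - 1)*(r^2 - 6*r + 8) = (r - 5)*(r - 4)*(r - 1)*(r - 2)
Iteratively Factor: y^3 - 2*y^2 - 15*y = (y)*(y^2 - 2*y - 15) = y*(y + 3)*(y - 5)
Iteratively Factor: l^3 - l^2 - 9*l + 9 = (l - 3)*(l^2 + 2*l - 3) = (l - 3)*(l - 1)*(l + 3)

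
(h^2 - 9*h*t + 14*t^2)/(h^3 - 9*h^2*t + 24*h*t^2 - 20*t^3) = (h - 7*t)/(h^2 - 7*h*t + 10*t^2)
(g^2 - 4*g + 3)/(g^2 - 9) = (g - 1)/(g + 3)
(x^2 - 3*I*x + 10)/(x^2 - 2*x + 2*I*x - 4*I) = (x - 5*I)/(x - 2)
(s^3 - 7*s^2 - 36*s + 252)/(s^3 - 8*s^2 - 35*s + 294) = (s - 6)/(s - 7)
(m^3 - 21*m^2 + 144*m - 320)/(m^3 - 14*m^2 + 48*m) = (m^2 - 13*m + 40)/(m*(m - 6))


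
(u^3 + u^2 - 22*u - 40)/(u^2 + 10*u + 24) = (u^2 - 3*u - 10)/(u + 6)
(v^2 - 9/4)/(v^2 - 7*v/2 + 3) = (v + 3/2)/(v - 2)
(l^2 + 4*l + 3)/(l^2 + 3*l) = (l + 1)/l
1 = 1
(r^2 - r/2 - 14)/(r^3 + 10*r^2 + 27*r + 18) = (r^2 - r/2 - 14)/(r^3 + 10*r^2 + 27*r + 18)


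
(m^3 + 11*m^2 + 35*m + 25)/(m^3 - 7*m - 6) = (m^2 + 10*m + 25)/(m^2 - m - 6)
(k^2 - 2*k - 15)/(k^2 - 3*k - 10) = (k + 3)/(k + 2)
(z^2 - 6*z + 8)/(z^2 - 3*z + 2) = (z - 4)/(z - 1)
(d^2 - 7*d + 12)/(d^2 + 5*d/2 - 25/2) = 2*(d^2 - 7*d + 12)/(2*d^2 + 5*d - 25)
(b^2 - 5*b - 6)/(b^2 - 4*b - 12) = (b + 1)/(b + 2)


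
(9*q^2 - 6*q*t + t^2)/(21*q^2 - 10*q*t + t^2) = (3*q - t)/(7*q - t)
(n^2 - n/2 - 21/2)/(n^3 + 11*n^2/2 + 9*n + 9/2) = (2*n - 7)/(2*n^2 + 5*n + 3)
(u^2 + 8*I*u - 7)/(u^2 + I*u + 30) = (u^2 + 8*I*u - 7)/(u^2 + I*u + 30)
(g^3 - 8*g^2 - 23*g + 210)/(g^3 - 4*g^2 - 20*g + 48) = (g^2 - 2*g - 35)/(g^2 + 2*g - 8)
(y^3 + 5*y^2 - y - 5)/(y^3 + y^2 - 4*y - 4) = (y^2 + 4*y - 5)/(y^2 - 4)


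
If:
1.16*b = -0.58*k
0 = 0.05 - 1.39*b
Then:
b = 0.04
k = -0.07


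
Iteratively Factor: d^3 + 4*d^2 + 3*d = (d + 1)*(d^2 + 3*d) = (d + 1)*(d + 3)*(d)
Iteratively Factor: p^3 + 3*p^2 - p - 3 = (p - 1)*(p^2 + 4*p + 3) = (p - 1)*(p + 1)*(p + 3)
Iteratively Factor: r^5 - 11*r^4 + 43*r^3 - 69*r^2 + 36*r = (r - 3)*(r^4 - 8*r^3 + 19*r^2 - 12*r) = (r - 4)*(r - 3)*(r^3 - 4*r^2 + 3*r) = (r - 4)*(r - 3)*(r - 1)*(r^2 - 3*r) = (r - 4)*(r - 3)^2*(r - 1)*(r)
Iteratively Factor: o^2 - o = (o)*(o - 1)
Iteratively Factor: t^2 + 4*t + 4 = (t + 2)*(t + 2)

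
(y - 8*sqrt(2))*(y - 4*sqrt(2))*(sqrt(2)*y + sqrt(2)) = sqrt(2)*y^3 - 24*y^2 + sqrt(2)*y^2 - 24*y + 64*sqrt(2)*y + 64*sqrt(2)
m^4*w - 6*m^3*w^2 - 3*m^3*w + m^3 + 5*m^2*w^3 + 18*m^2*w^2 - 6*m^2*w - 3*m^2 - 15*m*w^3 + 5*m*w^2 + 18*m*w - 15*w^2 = (m - 3)*(m - 5*w)*(m - w)*(m*w + 1)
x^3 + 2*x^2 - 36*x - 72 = (x - 6)*(x + 2)*(x + 6)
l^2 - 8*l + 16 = (l - 4)^2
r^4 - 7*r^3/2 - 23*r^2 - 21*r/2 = r*(r - 7)*(r + 1/2)*(r + 3)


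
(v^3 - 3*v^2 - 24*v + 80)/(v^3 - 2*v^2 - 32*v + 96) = (v + 5)/(v + 6)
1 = 1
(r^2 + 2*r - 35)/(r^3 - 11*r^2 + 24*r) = (r^2 + 2*r - 35)/(r*(r^2 - 11*r + 24))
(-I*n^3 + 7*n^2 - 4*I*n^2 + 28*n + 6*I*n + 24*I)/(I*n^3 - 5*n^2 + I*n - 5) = (-n^2 + n*(-4 - 6*I) - 24*I)/(n^2 + 4*I*n + 5)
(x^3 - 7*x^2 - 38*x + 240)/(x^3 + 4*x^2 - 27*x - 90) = (x - 8)/(x + 3)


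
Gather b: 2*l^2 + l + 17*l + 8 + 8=2*l^2 + 18*l + 16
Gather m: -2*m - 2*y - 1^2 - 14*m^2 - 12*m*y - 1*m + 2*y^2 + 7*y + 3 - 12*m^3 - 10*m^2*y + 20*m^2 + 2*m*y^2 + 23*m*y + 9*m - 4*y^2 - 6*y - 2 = -12*m^3 + m^2*(6 - 10*y) + m*(2*y^2 + 11*y + 6) - 2*y^2 - y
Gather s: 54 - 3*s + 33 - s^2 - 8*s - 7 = -s^2 - 11*s + 80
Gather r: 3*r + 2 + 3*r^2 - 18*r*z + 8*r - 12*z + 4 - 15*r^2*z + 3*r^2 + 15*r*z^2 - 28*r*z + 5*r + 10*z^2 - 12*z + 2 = r^2*(6 - 15*z) + r*(15*z^2 - 46*z + 16) + 10*z^2 - 24*z + 8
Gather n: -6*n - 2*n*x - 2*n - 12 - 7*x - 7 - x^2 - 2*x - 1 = n*(-2*x - 8) - x^2 - 9*x - 20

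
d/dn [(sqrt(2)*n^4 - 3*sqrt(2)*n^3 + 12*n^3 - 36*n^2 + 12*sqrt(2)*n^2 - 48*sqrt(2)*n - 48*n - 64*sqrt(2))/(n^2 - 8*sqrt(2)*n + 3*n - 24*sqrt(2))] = 2*(sqrt(2)*n^5 - 18*n^4 + 3*sqrt(2)*n^4 - 105*sqrt(2)*n^3 - 12*n^3 - 246*sqrt(2)*n^2 + 90*n^2 - 576*n + 928*sqrt(2)*n + 640 + 672*sqrt(2))/(n^4 - 16*sqrt(2)*n^3 + 6*n^3 - 96*sqrt(2)*n^2 + 137*n^2 - 144*sqrt(2)*n + 768*n + 1152)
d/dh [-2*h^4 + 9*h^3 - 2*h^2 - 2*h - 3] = -8*h^3 + 27*h^2 - 4*h - 2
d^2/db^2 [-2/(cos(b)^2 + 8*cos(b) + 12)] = 4*(2*sin(b)^4 - 9*sin(b)^2 - 63*cos(b) + 3*cos(3*b) - 45)/((cos(b) + 2)^3*(cos(b) + 6)^3)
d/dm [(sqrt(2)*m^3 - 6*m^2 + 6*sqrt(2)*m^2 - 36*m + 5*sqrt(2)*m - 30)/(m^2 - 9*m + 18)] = (sqrt(2)*m^4 - 18*sqrt(2)*m^3 - 5*sqrt(2)*m^2 + 90*m^2 - 156*m + 216*sqrt(2)*m - 918 + 90*sqrt(2))/(m^4 - 18*m^3 + 117*m^2 - 324*m + 324)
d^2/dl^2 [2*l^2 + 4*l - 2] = 4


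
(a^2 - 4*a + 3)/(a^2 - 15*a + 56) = (a^2 - 4*a + 3)/(a^2 - 15*a + 56)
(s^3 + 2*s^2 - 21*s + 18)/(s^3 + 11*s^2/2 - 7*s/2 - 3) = 2*(s - 3)/(2*s + 1)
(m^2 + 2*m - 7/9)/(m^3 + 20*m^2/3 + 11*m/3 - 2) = (m + 7/3)/(m^2 + 7*m + 6)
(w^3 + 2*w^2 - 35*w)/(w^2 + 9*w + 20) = w*(w^2 + 2*w - 35)/(w^2 + 9*w + 20)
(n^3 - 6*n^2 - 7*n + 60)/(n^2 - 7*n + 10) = (n^2 - n - 12)/(n - 2)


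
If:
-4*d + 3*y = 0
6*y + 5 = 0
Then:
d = -5/8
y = -5/6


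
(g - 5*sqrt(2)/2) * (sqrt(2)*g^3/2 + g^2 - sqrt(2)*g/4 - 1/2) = sqrt(2)*g^4/2 - 3*g^3/2 - 11*sqrt(2)*g^2/4 + 3*g/4 + 5*sqrt(2)/4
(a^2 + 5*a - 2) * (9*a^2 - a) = 9*a^4 + 44*a^3 - 23*a^2 + 2*a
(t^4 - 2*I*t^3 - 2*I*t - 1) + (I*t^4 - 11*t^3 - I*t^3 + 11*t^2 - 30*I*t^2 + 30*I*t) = t^4 + I*t^4 - 11*t^3 - 3*I*t^3 + 11*t^2 - 30*I*t^2 + 28*I*t - 1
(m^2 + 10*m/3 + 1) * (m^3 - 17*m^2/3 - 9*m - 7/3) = m^5 - 7*m^4/3 - 242*m^3/9 - 38*m^2 - 151*m/9 - 7/3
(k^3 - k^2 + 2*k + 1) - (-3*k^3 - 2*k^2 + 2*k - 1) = 4*k^3 + k^2 + 2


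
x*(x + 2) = x^2 + 2*x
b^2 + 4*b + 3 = (b + 1)*(b + 3)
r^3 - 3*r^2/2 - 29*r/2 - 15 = (r - 5)*(r + 3/2)*(r + 2)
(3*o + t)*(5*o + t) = 15*o^2 + 8*o*t + t^2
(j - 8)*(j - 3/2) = j^2 - 19*j/2 + 12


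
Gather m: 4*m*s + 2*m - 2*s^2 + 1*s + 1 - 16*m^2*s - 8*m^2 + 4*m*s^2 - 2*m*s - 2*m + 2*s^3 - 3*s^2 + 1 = m^2*(-16*s - 8) + m*(4*s^2 + 2*s) + 2*s^3 - 5*s^2 + s + 2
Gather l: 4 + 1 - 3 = 2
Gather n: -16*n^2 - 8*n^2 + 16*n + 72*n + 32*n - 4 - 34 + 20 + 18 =-24*n^2 + 120*n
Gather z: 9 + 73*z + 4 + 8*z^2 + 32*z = 8*z^2 + 105*z + 13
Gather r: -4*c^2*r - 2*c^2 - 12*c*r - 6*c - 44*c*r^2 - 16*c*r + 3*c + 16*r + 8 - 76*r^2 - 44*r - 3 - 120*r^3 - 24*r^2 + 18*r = -2*c^2 - 3*c - 120*r^3 + r^2*(-44*c - 100) + r*(-4*c^2 - 28*c - 10) + 5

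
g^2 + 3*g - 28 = (g - 4)*(g + 7)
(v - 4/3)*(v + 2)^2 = v^3 + 8*v^2/3 - 4*v/3 - 16/3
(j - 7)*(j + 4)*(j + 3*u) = j^3 + 3*j^2*u - 3*j^2 - 9*j*u - 28*j - 84*u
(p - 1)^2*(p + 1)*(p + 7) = p^4 + 6*p^3 - 8*p^2 - 6*p + 7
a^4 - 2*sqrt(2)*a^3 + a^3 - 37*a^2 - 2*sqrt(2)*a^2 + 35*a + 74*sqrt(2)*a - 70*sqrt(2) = (a - 5)*(a - 1)*(a + 7)*(a - 2*sqrt(2))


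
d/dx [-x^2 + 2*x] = 2 - 2*x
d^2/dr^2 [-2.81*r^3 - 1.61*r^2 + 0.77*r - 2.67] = -16.86*r - 3.22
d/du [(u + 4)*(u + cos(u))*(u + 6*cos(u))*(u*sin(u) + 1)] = (u + 4)*(u + cos(u))*(u + 6*cos(u))*(u*cos(u) + sin(u)) - (u + 4)*(u + cos(u))*(u*sin(u) + 1)*(6*sin(u) - 1) - (u + 4)*(u + 6*cos(u))*(u*sin(u) + 1)*(sin(u) - 1) + (u + cos(u))*(u + 6*cos(u))*(u*sin(u) + 1)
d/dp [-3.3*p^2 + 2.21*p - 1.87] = 2.21 - 6.6*p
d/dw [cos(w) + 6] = -sin(w)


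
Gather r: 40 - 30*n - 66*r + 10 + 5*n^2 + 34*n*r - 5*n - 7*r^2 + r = 5*n^2 - 35*n - 7*r^2 + r*(34*n - 65) + 50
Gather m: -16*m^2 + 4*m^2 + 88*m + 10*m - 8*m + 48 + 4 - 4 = -12*m^2 + 90*m + 48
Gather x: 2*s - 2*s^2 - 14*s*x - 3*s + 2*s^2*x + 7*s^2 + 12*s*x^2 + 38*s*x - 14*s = 5*s^2 + 12*s*x^2 - 15*s + x*(2*s^2 + 24*s)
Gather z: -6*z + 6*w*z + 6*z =6*w*z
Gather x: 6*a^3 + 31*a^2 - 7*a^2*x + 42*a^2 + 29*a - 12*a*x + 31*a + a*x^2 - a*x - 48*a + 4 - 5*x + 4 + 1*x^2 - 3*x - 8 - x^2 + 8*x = 6*a^3 + 73*a^2 + a*x^2 + 12*a + x*(-7*a^2 - 13*a)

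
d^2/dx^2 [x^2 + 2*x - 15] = 2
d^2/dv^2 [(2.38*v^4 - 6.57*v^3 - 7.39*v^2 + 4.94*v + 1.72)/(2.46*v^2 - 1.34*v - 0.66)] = (28.805616*v^6 - 47.0725919999999*v^5 + 2.45616000000012*v^4 - 0.181319999999971*v^3 - 31.960224*v^2 - 3.06669600000001*v - 3.413992)/(14.886936*v^6 - 24.327432*v^5 + 1.26936*v^4 + 10.64764*v^3 - 0.34056*v^2 - 1.751112*v - 0.287496)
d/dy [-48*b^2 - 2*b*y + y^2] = -2*b + 2*y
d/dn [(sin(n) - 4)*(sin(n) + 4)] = sin(2*n)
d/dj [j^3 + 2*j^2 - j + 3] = 3*j^2 + 4*j - 1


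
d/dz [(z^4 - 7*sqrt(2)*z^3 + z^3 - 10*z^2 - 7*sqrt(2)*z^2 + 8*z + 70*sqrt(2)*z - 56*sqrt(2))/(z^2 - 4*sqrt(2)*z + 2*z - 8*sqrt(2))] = (2*z^5 - 19*sqrt(2)*z^4 + 7*z^4 - 68*sqrt(2)*z^3 + 116*z^3 - 68*sqrt(2)*z^2 + 364*z^2 + 224*z + 272*sqrt(2)*z - 1568 + 48*sqrt(2))/(z^4 - 8*sqrt(2)*z^3 + 4*z^3 - 32*sqrt(2)*z^2 + 36*z^2 - 32*sqrt(2)*z + 128*z + 128)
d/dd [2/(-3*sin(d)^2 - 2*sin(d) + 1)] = 4*(3*sin(d) + 1)*cos(d)/(3*sin(d)^2 + 2*sin(d) - 1)^2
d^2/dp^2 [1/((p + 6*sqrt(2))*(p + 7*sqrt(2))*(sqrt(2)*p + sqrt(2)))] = sqrt(2)*((p + 1)^2*(p + 6*sqrt(2))^2 + (p + 1)^2*(p + 6*sqrt(2))*(p + 7*sqrt(2)) + (p + 1)^2*(p + 7*sqrt(2))^2 + (p + 1)*(p + 6*sqrt(2))^2*(p + 7*sqrt(2)) + (p + 1)*(p + 6*sqrt(2))*(p + 7*sqrt(2))^2 + (p + 6*sqrt(2))^2*(p + 7*sqrt(2))^2)/((p + 1)^3*(p + 6*sqrt(2))^3*(p + 7*sqrt(2))^3)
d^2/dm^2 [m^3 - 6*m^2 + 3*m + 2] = 6*m - 12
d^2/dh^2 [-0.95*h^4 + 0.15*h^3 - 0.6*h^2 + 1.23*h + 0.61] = -11.4*h^2 + 0.9*h - 1.2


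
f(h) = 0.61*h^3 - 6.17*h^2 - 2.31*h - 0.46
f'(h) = 1.83*h^2 - 12.34*h - 2.31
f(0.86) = -6.62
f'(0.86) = -11.57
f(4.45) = -79.17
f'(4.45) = -20.98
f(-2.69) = -50.77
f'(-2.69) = 44.13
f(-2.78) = -54.83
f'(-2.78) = 46.14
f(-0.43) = -0.66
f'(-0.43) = 3.33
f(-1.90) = -22.53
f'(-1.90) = 27.74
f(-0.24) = -0.27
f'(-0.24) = 0.76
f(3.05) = -47.59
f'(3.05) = -22.92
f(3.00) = -46.45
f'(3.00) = -22.86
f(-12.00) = -1915.30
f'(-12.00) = 409.29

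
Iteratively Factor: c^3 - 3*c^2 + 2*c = (c - 2)*(c^2 - c) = c*(c - 2)*(c - 1)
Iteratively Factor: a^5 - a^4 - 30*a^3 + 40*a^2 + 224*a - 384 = (a - 3)*(a^4 + 2*a^3 - 24*a^2 - 32*a + 128) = (a - 3)*(a + 4)*(a^3 - 2*a^2 - 16*a + 32) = (a - 4)*(a - 3)*(a + 4)*(a^2 + 2*a - 8) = (a - 4)*(a - 3)*(a + 4)^2*(a - 2)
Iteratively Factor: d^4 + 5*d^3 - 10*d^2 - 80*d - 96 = (d + 4)*(d^3 + d^2 - 14*d - 24) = (d - 4)*(d + 4)*(d^2 + 5*d + 6) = (d - 4)*(d + 3)*(d + 4)*(d + 2)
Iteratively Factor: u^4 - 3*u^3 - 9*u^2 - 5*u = (u + 1)*(u^3 - 4*u^2 - 5*u) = (u - 5)*(u + 1)*(u^2 + u) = u*(u - 5)*(u + 1)*(u + 1)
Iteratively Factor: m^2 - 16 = (m - 4)*(m + 4)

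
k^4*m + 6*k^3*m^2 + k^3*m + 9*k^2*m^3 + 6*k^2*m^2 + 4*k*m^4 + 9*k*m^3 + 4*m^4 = (k + m)^2*(k + 4*m)*(k*m + m)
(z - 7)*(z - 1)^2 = z^3 - 9*z^2 + 15*z - 7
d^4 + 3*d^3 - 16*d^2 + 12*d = d*(d - 2)*(d - 1)*(d + 6)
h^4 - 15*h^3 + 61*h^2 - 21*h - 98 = (h - 7)^2*(h - 2)*(h + 1)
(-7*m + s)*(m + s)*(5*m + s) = -35*m^3 - 37*m^2*s - m*s^2 + s^3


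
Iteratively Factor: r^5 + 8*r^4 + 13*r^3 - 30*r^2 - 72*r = (r + 3)*(r^4 + 5*r^3 - 2*r^2 - 24*r) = (r - 2)*(r + 3)*(r^3 + 7*r^2 + 12*r) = (r - 2)*(r + 3)*(r + 4)*(r^2 + 3*r) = r*(r - 2)*(r + 3)*(r + 4)*(r + 3)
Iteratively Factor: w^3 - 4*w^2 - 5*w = (w + 1)*(w^2 - 5*w) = w*(w + 1)*(w - 5)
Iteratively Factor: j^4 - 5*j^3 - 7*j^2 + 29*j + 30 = (j + 1)*(j^3 - 6*j^2 - j + 30) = (j + 1)*(j + 2)*(j^2 - 8*j + 15) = (j - 5)*(j + 1)*(j + 2)*(j - 3)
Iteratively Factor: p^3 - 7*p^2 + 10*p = (p - 5)*(p^2 - 2*p) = (p - 5)*(p - 2)*(p)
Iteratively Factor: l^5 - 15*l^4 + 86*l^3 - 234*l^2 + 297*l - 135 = (l - 3)*(l^4 - 12*l^3 + 50*l^2 - 84*l + 45) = (l - 3)^2*(l^3 - 9*l^2 + 23*l - 15) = (l - 5)*(l - 3)^2*(l^2 - 4*l + 3) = (l - 5)*(l - 3)^2*(l - 1)*(l - 3)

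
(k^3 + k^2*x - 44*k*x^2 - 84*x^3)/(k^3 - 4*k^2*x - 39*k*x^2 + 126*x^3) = (-k - 2*x)/(-k + 3*x)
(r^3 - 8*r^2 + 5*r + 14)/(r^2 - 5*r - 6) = (r^2 - 9*r + 14)/(r - 6)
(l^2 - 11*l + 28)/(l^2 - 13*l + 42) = (l - 4)/(l - 6)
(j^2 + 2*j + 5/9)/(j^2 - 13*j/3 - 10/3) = (9*j^2 + 18*j + 5)/(3*(3*j^2 - 13*j - 10))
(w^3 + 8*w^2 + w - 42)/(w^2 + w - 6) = w + 7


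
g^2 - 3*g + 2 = (g - 2)*(g - 1)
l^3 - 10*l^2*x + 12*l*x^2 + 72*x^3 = (l - 6*x)^2*(l + 2*x)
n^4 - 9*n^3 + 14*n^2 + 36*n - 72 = (n - 6)*(n - 3)*(n - 2)*(n + 2)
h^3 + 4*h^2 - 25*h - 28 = (h - 4)*(h + 1)*(h + 7)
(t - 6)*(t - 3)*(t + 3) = t^3 - 6*t^2 - 9*t + 54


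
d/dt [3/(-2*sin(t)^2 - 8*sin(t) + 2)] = 3*(sin(t) + 2)*cos(t)/(4*sin(t) - cos(t)^2)^2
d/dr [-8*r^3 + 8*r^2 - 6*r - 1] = -24*r^2 + 16*r - 6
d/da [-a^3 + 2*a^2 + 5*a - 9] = -3*a^2 + 4*a + 5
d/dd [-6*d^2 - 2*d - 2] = -12*d - 2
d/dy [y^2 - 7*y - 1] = 2*y - 7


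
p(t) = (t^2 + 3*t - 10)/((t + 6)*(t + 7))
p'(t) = (2*t + 3)/((t + 6)*(t + 7)) - (t^2 + 3*t - 10)/((t + 6)*(t + 7)^2) - (t^2 + 3*t - 10)/((t + 6)^2*(t + 7))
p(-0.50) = -0.31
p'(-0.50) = 0.16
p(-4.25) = -0.97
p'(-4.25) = -0.23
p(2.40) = 0.04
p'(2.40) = 0.09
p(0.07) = -0.23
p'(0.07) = 0.14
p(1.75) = -0.02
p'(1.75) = 0.10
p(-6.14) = -77.07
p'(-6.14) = -383.83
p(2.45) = 0.04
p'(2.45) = 0.09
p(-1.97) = -0.59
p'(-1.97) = 0.22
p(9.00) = 0.41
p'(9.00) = 0.03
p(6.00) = 0.28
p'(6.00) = 0.05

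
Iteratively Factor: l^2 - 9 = (l - 3)*(l + 3)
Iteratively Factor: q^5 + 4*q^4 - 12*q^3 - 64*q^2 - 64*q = (q - 4)*(q^4 + 8*q^3 + 20*q^2 + 16*q) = (q - 4)*(q + 4)*(q^3 + 4*q^2 + 4*q) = (q - 4)*(q + 2)*(q + 4)*(q^2 + 2*q) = q*(q - 4)*(q + 2)*(q + 4)*(q + 2)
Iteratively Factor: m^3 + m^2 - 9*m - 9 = (m + 1)*(m^2 - 9) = (m + 1)*(m + 3)*(m - 3)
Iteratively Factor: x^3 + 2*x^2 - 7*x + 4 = (x + 4)*(x^2 - 2*x + 1) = (x - 1)*(x + 4)*(x - 1)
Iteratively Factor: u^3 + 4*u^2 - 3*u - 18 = (u - 2)*(u^2 + 6*u + 9) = (u - 2)*(u + 3)*(u + 3)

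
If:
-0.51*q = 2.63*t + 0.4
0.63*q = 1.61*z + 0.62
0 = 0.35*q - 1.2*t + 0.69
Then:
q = -1.50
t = 0.14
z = -0.97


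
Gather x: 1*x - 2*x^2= -2*x^2 + x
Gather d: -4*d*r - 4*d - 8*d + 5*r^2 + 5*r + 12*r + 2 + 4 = d*(-4*r - 12) + 5*r^2 + 17*r + 6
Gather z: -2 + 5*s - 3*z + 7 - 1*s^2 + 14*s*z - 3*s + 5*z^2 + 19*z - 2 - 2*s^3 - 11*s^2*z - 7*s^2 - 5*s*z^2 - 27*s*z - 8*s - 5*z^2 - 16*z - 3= -2*s^3 - 8*s^2 - 5*s*z^2 - 6*s + z*(-11*s^2 - 13*s)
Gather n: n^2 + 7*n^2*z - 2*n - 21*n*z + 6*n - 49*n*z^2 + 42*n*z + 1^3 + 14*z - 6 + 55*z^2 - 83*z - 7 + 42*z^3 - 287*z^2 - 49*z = n^2*(7*z + 1) + n*(-49*z^2 + 21*z + 4) + 42*z^3 - 232*z^2 - 118*z - 12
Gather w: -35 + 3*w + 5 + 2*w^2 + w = 2*w^2 + 4*w - 30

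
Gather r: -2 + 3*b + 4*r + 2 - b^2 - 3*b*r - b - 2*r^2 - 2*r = -b^2 + 2*b - 2*r^2 + r*(2 - 3*b)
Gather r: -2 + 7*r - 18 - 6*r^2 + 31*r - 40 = -6*r^2 + 38*r - 60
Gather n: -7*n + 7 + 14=21 - 7*n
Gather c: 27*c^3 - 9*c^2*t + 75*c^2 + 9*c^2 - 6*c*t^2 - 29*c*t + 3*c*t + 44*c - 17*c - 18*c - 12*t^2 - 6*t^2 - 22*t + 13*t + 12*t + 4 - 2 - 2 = 27*c^3 + c^2*(84 - 9*t) + c*(-6*t^2 - 26*t + 9) - 18*t^2 + 3*t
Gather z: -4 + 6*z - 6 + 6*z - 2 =12*z - 12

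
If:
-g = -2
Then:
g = 2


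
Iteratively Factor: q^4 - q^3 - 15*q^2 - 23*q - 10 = (q - 5)*(q^3 + 4*q^2 + 5*q + 2) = (q - 5)*(q + 1)*(q^2 + 3*q + 2) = (q - 5)*(q + 1)*(q + 2)*(q + 1)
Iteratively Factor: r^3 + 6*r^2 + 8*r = (r)*(r^2 + 6*r + 8) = r*(r + 2)*(r + 4)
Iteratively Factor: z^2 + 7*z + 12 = (z + 4)*(z + 3)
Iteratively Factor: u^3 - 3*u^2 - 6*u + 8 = (u - 1)*(u^2 - 2*u - 8) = (u - 4)*(u - 1)*(u + 2)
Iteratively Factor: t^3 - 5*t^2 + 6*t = (t - 3)*(t^2 - 2*t) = t*(t - 3)*(t - 2)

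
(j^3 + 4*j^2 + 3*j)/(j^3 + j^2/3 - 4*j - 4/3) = 3*j*(j^2 + 4*j + 3)/(3*j^3 + j^2 - 12*j - 4)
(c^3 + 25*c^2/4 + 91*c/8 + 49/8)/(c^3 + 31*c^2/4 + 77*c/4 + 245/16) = 2*(c + 1)/(2*c + 5)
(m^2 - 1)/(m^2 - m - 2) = (m - 1)/(m - 2)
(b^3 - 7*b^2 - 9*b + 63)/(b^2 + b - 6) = (b^2 - 10*b + 21)/(b - 2)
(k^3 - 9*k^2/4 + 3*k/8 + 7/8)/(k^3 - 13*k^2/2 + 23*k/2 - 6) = (8*k^2 - 10*k - 7)/(4*(2*k^2 - 11*k + 12))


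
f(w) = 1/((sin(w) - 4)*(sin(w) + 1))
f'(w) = -cos(w)/((sin(w) - 4)*(sin(w) + 1)^2) - cos(w)/((sin(w) - 4)^2*(sin(w) + 1)) = (3 - 2*sin(w))*cos(w)/((sin(w) - 4)^2*(sin(w) + 1)^2)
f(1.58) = -0.17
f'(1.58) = -0.00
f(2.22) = -0.17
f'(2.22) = -0.03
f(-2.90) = -0.31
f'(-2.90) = -0.32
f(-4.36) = -0.17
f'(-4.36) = -0.01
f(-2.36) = -0.72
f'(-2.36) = -1.62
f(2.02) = -0.17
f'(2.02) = -0.01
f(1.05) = -0.17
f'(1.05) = 0.02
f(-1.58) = -4722.20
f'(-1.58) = -1026139.53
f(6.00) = -0.32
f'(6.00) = 0.36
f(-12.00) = -0.19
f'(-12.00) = 0.06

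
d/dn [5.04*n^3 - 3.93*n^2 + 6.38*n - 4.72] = 15.12*n^2 - 7.86*n + 6.38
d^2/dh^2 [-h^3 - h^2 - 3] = -6*h - 2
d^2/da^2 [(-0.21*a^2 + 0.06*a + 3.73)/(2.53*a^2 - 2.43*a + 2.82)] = (-1.81401*a^3 + 152.241738*a^2 - 140.158458*a - 11.691258)/(16.194277*a^6 - 46.662561*a^5 + 98.969805*a^4 - 118.371375*a^3 + 110.31417*a^2 - 57.972996*a + 22.425768)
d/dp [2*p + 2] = 2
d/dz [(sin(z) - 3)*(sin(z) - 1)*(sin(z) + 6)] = (3*sin(z)^2 + 4*sin(z) - 21)*cos(z)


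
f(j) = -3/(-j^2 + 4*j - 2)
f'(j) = -3*(2*j - 4)/(-j^2 + 4*j - 2)^2 = 6*(2 - j)/(j^2 - 4*j + 2)^2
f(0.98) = -3.13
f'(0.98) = 6.65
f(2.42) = -1.65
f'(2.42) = -0.76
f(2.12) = -1.51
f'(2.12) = -0.18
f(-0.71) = 0.56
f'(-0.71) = 0.57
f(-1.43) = 0.31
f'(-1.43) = 0.22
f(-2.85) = 0.14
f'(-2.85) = 0.06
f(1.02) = -2.89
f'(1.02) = 5.44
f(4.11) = 1.22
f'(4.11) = -2.11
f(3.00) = -3.00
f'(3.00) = -6.00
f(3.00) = -3.00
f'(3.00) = -6.00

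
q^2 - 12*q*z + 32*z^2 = (q - 8*z)*(q - 4*z)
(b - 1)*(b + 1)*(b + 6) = b^3 + 6*b^2 - b - 6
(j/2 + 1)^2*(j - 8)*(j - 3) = j^4/4 - 7*j^3/4 - 4*j^2 + 13*j + 24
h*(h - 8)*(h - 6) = h^3 - 14*h^2 + 48*h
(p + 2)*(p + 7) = p^2 + 9*p + 14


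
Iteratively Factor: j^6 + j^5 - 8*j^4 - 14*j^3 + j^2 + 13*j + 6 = (j - 1)*(j^5 + 2*j^4 - 6*j^3 - 20*j^2 - 19*j - 6) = (j - 1)*(j + 1)*(j^4 + j^3 - 7*j^2 - 13*j - 6) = (j - 3)*(j - 1)*(j + 1)*(j^3 + 4*j^2 + 5*j + 2) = (j - 3)*(j - 1)*(j + 1)^2*(j^2 + 3*j + 2) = (j - 3)*(j - 1)*(j + 1)^2*(j + 2)*(j + 1)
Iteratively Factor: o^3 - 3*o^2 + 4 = (o + 1)*(o^2 - 4*o + 4) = (o - 2)*(o + 1)*(o - 2)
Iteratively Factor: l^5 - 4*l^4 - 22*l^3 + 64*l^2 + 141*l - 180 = (l + 3)*(l^4 - 7*l^3 - l^2 + 67*l - 60) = (l - 1)*(l + 3)*(l^3 - 6*l^2 - 7*l + 60) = (l - 1)*(l + 3)^2*(l^2 - 9*l + 20) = (l - 5)*(l - 1)*(l + 3)^2*(l - 4)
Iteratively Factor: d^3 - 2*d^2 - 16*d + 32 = (d - 4)*(d^2 + 2*d - 8) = (d - 4)*(d + 4)*(d - 2)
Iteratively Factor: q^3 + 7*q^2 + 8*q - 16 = (q + 4)*(q^2 + 3*q - 4) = (q + 4)^2*(q - 1)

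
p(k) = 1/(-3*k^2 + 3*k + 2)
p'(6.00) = 0.00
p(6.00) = -0.01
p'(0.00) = -0.75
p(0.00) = 0.50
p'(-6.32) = -0.00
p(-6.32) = -0.01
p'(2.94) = 0.06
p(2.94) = -0.07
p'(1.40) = 52.73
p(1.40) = 3.12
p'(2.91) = 0.07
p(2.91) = -0.07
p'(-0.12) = -1.46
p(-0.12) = 0.63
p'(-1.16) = -0.33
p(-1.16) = -0.18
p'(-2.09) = -0.05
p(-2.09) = -0.06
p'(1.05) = 0.97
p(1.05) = 0.54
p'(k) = (6*k - 3)/(-3*k^2 + 3*k + 2)^2 = 3*(2*k - 1)/(-3*k^2 + 3*k + 2)^2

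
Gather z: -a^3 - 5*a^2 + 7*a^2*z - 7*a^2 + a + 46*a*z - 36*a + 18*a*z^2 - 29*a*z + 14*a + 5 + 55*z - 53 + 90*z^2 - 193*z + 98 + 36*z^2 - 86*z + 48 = -a^3 - 12*a^2 - 21*a + z^2*(18*a + 126) + z*(7*a^2 + 17*a - 224) + 98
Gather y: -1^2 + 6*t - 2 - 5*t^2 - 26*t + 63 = -5*t^2 - 20*t + 60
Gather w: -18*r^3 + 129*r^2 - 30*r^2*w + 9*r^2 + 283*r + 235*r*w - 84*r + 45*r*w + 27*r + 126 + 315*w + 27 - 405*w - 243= -18*r^3 + 138*r^2 + 226*r + w*(-30*r^2 + 280*r - 90) - 90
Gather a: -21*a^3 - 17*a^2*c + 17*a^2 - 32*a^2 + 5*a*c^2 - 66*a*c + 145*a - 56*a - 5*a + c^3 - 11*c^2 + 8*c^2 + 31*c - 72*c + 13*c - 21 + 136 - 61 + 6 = -21*a^3 + a^2*(-17*c - 15) + a*(5*c^2 - 66*c + 84) + c^3 - 3*c^2 - 28*c + 60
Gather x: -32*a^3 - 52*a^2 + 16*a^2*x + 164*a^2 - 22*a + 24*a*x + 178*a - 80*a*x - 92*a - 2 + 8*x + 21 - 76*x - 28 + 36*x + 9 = -32*a^3 + 112*a^2 + 64*a + x*(16*a^2 - 56*a - 32)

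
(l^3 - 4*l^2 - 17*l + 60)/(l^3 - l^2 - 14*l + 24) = (l - 5)/(l - 2)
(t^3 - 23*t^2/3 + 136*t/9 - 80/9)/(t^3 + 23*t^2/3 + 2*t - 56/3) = (3*t^2 - 19*t + 20)/(3*(t^2 + 9*t + 14))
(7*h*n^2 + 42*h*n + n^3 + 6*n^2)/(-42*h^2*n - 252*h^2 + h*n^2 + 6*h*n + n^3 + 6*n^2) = -n/(6*h - n)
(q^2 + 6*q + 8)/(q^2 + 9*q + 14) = (q + 4)/(q + 7)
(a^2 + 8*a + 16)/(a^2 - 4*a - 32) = (a + 4)/(a - 8)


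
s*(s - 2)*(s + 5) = s^3 + 3*s^2 - 10*s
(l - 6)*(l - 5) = l^2 - 11*l + 30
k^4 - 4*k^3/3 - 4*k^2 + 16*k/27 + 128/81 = (k - 8/3)*(k - 2/3)*(k + 2/3)*(k + 4/3)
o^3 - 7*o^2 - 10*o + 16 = (o - 8)*(o - 1)*(o + 2)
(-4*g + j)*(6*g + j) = -24*g^2 + 2*g*j + j^2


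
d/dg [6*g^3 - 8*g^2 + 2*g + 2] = 18*g^2 - 16*g + 2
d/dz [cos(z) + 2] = -sin(z)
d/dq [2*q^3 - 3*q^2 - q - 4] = 6*q^2 - 6*q - 1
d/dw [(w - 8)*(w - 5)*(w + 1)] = 3*w^2 - 24*w + 27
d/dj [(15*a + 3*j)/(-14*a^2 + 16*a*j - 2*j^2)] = 3*(-7*a^2 + 8*a*j - j^2 - 2*(4*a - j)*(5*a + j))/(2*(7*a^2 - 8*a*j + j^2)^2)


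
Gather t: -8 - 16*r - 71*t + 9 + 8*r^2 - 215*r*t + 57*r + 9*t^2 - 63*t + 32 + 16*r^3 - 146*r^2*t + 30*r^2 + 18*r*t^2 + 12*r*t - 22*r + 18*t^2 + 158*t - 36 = 16*r^3 + 38*r^2 + 19*r + t^2*(18*r + 27) + t*(-146*r^2 - 203*r + 24) - 3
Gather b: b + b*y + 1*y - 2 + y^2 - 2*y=b*(y + 1) + y^2 - y - 2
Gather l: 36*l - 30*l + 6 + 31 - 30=6*l + 7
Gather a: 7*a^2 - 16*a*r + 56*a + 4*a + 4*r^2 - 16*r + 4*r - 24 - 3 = 7*a^2 + a*(60 - 16*r) + 4*r^2 - 12*r - 27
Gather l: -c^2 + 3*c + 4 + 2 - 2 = -c^2 + 3*c + 4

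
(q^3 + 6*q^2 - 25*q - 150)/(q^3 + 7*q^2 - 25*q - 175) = (q + 6)/(q + 7)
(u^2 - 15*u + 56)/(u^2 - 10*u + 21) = (u - 8)/(u - 3)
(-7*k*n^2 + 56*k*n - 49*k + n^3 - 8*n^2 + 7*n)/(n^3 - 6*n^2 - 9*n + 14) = (-7*k + n)/(n + 2)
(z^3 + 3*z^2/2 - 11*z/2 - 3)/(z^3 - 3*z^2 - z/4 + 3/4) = 2*(z^2 + z - 6)/(2*z^2 - 7*z + 3)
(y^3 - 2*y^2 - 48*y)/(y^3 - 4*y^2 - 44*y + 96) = y/(y - 2)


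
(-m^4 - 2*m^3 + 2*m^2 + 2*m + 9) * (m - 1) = -m^5 - m^4 + 4*m^3 + 7*m - 9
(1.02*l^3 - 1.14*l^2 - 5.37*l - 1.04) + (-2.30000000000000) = 1.02*l^3 - 1.14*l^2 - 5.37*l - 3.34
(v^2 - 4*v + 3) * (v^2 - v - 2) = v^4 - 5*v^3 + 5*v^2 + 5*v - 6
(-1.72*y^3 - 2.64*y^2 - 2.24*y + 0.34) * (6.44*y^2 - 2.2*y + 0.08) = -11.0768*y^5 - 13.2176*y^4 - 8.7552*y^3 + 6.9064*y^2 - 0.9272*y + 0.0272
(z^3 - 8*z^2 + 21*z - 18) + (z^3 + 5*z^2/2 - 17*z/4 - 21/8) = 2*z^3 - 11*z^2/2 + 67*z/4 - 165/8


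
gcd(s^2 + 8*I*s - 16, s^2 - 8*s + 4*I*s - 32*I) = s + 4*I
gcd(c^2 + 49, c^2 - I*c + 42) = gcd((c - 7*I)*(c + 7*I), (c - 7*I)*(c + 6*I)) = c - 7*I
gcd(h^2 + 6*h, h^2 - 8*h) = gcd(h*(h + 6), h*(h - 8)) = h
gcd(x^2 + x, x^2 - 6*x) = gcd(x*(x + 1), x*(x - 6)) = x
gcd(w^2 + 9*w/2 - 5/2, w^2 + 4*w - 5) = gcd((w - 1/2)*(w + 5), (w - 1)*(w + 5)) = w + 5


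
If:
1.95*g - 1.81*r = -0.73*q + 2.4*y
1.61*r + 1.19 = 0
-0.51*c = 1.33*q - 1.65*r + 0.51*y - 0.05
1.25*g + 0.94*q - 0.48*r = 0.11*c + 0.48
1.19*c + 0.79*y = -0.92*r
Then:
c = -0.10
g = 1.02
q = -1.23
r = -0.74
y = 1.01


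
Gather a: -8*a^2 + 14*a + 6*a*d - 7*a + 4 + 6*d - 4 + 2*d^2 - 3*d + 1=-8*a^2 + a*(6*d + 7) + 2*d^2 + 3*d + 1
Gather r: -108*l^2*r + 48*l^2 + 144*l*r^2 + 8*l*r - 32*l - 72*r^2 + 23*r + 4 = 48*l^2 - 32*l + r^2*(144*l - 72) + r*(-108*l^2 + 8*l + 23) + 4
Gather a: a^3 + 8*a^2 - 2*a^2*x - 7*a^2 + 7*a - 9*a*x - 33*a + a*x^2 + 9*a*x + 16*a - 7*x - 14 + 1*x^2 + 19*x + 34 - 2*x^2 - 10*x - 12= a^3 + a^2*(1 - 2*x) + a*(x^2 - 10) - x^2 + 2*x + 8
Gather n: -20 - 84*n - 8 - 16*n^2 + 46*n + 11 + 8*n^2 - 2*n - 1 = -8*n^2 - 40*n - 18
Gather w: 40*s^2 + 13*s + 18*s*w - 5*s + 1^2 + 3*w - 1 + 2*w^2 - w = 40*s^2 + 8*s + 2*w^2 + w*(18*s + 2)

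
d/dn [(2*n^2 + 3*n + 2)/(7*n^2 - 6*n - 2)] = 3*(-11*n^2 - 12*n + 2)/(49*n^4 - 84*n^3 + 8*n^2 + 24*n + 4)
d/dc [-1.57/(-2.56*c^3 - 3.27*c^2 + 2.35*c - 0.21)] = (-12.0576*c^2 - 10.2678*c + 3.6895)/(2.56*c^3 + 3.27*c^2 - 2.35*c + 0.21)^2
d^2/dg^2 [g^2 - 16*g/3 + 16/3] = 2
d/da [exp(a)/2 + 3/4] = exp(a)/2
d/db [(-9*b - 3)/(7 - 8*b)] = -87/(8*b - 7)^2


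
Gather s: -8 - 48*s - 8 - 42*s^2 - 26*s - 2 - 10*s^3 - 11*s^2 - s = -10*s^3 - 53*s^2 - 75*s - 18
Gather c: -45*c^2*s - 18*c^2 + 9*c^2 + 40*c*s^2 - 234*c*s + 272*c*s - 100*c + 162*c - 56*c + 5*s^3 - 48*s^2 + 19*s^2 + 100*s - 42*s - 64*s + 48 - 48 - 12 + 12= c^2*(-45*s - 9) + c*(40*s^2 + 38*s + 6) + 5*s^3 - 29*s^2 - 6*s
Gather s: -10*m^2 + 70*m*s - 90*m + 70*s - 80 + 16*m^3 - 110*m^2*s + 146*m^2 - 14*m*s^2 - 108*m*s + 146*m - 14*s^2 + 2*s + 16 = 16*m^3 + 136*m^2 + 56*m + s^2*(-14*m - 14) + s*(-110*m^2 - 38*m + 72) - 64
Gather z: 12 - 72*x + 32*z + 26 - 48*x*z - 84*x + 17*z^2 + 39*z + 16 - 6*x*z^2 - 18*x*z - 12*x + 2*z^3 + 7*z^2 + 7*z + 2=-168*x + 2*z^3 + z^2*(24 - 6*x) + z*(78 - 66*x) + 56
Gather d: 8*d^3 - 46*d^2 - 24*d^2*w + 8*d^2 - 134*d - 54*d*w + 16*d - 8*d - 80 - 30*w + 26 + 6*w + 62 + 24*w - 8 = 8*d^3 + d^2*(-24*w - 38) + d*(-54*w - 126)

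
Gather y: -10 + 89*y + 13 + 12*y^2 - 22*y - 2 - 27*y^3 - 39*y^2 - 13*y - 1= -27*y^3 - 27*y^2 + 54*y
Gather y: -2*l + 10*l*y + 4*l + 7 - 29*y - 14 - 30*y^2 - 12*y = 2*l - 30*y^2 + y*(10*l - 41) - 7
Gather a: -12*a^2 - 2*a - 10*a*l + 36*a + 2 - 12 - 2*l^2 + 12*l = -12*a^2 + a*(34 - 10*l) - 2*l^2 + 12*l - 10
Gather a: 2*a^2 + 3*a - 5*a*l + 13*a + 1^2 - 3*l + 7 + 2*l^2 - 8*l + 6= 2*a^2 + a*(16 - 5*l) + 2*l^2 - 11*l + 14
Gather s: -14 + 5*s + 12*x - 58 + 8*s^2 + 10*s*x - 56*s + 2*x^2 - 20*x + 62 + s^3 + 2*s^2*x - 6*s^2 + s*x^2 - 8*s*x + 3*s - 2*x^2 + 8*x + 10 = s^3 + s^2*(2*x + 2) + s*(x^2 + 2*x - 48)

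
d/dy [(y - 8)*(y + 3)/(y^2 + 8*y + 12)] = (13*y^2 + 72*y + 132)/(y^4 + 16*y^3 + 88*y^2 + 192*y + 144)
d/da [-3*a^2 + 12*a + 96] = 12 - 6*a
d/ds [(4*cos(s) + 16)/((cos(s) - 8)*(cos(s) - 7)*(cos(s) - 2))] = 2*(-269*cos(s) - 5*cos(2*s) + cos(3*s) + 907)*sin(s)/((cos(s) - 8)^2*(cos(s) - 7)^2*(cos(s) - 2)^2)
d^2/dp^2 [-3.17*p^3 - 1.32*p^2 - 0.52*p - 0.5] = -19.02*p - 2.64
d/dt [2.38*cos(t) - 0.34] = -2.38*sin(t)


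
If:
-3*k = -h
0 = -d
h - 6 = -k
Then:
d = 0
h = 9/2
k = 3/2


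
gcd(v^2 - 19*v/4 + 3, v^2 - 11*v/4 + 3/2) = v - 3/4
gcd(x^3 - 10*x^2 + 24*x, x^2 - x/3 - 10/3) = 1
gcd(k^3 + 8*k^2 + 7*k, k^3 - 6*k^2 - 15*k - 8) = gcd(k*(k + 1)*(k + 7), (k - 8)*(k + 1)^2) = k + 1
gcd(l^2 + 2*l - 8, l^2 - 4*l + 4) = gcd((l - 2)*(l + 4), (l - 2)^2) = l - 2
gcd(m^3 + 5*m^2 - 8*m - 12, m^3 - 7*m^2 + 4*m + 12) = m^2 - m - 2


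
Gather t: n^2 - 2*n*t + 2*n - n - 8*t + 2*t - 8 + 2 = n^2 + n + t*(-2*n - 6) - 6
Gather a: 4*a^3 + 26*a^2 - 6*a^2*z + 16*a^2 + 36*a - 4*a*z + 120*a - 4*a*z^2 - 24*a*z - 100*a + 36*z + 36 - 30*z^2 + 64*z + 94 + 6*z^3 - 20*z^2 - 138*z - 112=4*a^3 + a^2*(42 - 6*z) + a*(-4*z^2 - 28*z + 56) + 6*z^3 - 50*z^2 - 38*z + 18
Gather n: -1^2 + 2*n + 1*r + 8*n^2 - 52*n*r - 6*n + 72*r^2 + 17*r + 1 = 8*n^2 + n*(-52*r - 4) + 72*r^2 + 18*r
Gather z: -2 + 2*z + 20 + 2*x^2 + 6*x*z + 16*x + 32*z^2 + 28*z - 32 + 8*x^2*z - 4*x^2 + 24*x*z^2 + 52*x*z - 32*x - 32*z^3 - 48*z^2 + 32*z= -2*x^2 - 16*x - 32*z^3 + z^2*(24*x - 16) + z*(8*x^2 + 58*x + 62) - 14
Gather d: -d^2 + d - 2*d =-d^2 - d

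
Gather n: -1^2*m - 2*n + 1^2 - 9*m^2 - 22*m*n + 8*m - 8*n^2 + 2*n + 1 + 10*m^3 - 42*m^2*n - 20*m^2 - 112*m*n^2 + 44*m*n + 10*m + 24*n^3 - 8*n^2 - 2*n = 10*m^3 - 29*m^2 + 17*m + 24*n^3 + n^2*(-112*m - 16) + n*(-42*m^2 + 22*m - 2) + 2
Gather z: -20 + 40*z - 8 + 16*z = 56*z - 28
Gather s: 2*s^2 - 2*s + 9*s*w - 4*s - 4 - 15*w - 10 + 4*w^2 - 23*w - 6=2*s^2 + s*(9*w - 6) + 4*w^2 - 38*w - 20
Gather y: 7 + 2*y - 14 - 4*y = -2*y - 7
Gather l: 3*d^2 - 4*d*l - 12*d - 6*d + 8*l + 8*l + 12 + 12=3*d^2 - 18*d + l*(16 - 4*d) + 24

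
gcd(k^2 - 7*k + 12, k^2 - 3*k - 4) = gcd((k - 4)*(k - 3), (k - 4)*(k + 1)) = k - 4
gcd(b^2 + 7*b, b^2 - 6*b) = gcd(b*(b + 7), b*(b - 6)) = b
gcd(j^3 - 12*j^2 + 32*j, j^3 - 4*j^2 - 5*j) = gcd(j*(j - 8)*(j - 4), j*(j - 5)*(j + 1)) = j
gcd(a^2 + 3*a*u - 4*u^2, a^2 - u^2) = -a + u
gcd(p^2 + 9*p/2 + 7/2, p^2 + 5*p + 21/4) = p + 7/2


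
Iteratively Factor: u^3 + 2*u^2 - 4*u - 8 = (u + 2)*(u^2 - 4) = (u + 2)^2*(u - 2)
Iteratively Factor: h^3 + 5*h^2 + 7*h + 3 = (h + 1)*(h^2 + 4*h + 3) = (h + 1)*(h + 3)*(h + 1)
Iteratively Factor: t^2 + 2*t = (t)*(t + 2)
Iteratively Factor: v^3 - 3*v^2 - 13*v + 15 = (v - 1)*(v^2 - 2*v - 15) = (v - 1)*(v + 3)*(v - 5)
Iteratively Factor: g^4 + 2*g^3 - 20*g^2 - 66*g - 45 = (g + 1)*(g^3 + g^2 - 21*g - 45) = (g + 1)*(g + 3)*(g^2 - 2*g - 15) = (g - 5)*(g + 1)*(g + 3)*(g + 3)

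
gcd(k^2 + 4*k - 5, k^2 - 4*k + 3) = k - 1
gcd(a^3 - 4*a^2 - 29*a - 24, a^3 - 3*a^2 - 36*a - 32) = a^2 - 7*a - 8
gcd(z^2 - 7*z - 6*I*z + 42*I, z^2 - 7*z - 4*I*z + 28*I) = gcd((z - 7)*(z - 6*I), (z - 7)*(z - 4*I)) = z - 7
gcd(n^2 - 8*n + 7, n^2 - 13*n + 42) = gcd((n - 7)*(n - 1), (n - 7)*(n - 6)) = n - 7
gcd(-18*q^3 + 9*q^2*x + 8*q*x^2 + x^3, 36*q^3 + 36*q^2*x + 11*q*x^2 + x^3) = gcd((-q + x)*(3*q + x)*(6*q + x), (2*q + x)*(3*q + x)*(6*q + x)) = 18*q^2 + 9*q*x + x^2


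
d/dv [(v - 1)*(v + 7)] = 2*v + 6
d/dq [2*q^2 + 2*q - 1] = 4*q + 2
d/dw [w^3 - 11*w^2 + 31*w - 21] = 3*w^2 - 22*w + 31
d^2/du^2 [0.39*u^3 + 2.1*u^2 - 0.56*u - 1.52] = 2.34*u + 4.2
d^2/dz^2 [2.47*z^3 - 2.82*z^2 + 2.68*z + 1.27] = 14.82*z - 5.64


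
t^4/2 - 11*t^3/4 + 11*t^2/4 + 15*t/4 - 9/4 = (t/2 + 1/2)*(t - 3)^2*(t - 1/2)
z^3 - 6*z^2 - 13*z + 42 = (z - 7)*(z - 2)*(z + 3)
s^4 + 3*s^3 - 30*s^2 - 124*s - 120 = (s - 6)*(s + 2)^2*(s + 5)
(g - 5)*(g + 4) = g^2 - g - 20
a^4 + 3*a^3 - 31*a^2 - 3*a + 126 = (a - 3)^2*(a + 2)*(a + 7)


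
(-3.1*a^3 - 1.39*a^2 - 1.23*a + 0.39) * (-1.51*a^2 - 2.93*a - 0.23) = 4.681*a^5 + 11.1819*a^4 + 6.643*a^3 + 3.3347*a^2 - 0.8598*a - 0.0897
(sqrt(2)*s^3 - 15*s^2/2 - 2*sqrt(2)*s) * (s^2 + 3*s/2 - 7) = sqrt(2)*s^5 - 15*s^4/2 + 3*sqrt(2)*s^4/2 - 9*sqrt(2)*s^3 - 45*s^3/4 - 3*sqrt(2)*s^2 + 105*s^2/2 + 14*sqrt(2)*s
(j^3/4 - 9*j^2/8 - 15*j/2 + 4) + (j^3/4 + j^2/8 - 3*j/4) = j^3/2 - j^2 - 33*j/4 + 4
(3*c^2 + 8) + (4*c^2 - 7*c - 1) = 7*c^2 - 7*c + 7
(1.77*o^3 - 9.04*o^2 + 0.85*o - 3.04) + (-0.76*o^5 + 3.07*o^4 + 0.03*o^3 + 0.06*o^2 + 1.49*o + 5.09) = -0.76*o^5 + 3.07*o^4 + 1.8*o^3 - 8.98*o^2 + 2.34*o + 2.05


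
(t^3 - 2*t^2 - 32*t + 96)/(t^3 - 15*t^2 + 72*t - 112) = (t + 6)/(t - 7)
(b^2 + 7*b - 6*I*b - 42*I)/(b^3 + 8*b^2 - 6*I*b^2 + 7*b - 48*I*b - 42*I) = 1/(b + 1)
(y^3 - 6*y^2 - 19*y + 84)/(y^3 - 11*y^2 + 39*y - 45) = (y^2 - 3*y - 28)/(y^2 - 8*y + 15)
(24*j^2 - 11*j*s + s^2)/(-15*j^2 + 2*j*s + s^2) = (-8*j + s)/(5*j + s)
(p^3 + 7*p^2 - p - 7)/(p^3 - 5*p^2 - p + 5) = (p + 7)/(p - 5)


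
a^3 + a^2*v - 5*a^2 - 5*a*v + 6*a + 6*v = (a - 3)*(a - 2)*(a + v)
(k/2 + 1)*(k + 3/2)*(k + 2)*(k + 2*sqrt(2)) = k^4/2 + sqrt(2)*k^3 + 11*k^3/4 + 5*k^2 + 11*sqrt(2)*k^2/2 + 3*k + 10*sqrt(2)*k + 6*sqrt(2)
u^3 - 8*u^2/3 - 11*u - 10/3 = (u - 5)*(u + 1/3)*(u + 2)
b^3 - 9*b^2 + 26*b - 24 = (b - 4)*(b - 3)*(b - 2)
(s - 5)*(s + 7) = s^2 + 2*s - 35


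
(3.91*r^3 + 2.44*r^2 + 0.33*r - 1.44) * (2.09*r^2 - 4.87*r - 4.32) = 8.1719*r^5 - 13.9421*r^4 - 28.0843*r^3 - 15.1575*r^2 + 5.5872*r + 6.2208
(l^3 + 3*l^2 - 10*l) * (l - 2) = l^4 + l^3 - 16*l^2 + 20*l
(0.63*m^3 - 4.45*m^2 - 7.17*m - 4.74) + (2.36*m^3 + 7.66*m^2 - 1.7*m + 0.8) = 2.99*m^3 + 3.21*m^2 - 8.87*m - 3.94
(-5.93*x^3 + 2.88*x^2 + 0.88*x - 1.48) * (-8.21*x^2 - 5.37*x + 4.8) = 48.6853*x^5 + 8.1993*x^4 - 51.1544*x^3 + 21.2492*x^2 + 12.1716*x - 7.104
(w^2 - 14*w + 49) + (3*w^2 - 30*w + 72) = 4*w^2 - 44*w + 121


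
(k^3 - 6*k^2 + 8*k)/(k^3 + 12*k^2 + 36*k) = (k^2 - 6*k + 8)/(k^2 + 12*k + 36)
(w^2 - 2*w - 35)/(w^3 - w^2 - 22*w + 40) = (w - 7)/(w^2 - 6*w + 8)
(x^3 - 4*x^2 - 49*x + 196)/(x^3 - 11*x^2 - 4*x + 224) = (x^2 + 3*x - 28)/(x^2 - 4*x - 32)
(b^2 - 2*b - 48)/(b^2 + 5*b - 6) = (b - 8)/(b - 1)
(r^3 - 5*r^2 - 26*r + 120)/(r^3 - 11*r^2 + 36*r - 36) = (r^2 + r - 20)/(r^2 - 5*r + 6)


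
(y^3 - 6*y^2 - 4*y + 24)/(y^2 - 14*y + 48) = (y^2 - 4)/(y - 8)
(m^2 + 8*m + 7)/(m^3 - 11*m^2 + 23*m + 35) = (m + 7)/(m^2 - 12*m + 35)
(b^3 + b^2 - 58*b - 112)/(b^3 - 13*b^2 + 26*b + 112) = (b + 7)/(b - 7)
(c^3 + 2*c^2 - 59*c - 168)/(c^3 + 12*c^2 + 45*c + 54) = (c^2 - c - 56)/(c^2 + 9*c + 18)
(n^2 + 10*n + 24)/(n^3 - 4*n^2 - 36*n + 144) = (n + 4)/(n^2 - 10*n + 24)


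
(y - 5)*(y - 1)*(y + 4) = y^3 - 2*y^2 - 19*y + 20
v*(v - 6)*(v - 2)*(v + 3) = v^4 - 5*v^3 - 12*v^2 + 36*v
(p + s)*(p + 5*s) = p^2 + 6*p*s + 5*s^2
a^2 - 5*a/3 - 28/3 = (a - 4)*(a + 7/3)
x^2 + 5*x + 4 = (x + 1)*(x + 4)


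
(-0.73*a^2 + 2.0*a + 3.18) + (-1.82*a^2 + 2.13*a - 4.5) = -2.55*a^2 + 4.13*a - 1.32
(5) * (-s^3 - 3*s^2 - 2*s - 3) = -5*s^3 - 15*s^2 - 10*s - 15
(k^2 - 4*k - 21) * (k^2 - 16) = k^4 - 4*k^3 - 37*k^2 + 64*k + 336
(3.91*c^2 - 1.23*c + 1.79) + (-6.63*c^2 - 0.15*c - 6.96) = -2.72*c^2 - 1.38*c - 5.17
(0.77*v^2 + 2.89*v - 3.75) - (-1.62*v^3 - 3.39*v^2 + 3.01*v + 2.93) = 1.62*v^3 + 4.16*v^2 - 0.12*v - 6.68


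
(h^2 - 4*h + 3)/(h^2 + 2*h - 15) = (h - 1)/(h + 5)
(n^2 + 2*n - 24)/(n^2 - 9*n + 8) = (n^2 + 2*n - 24)/(n^2 - 9*n + 8)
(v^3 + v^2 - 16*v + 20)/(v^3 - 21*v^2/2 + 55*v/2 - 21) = 2*(v^2 + 3*v - 10)/(2*v^2 - 17*v + 21)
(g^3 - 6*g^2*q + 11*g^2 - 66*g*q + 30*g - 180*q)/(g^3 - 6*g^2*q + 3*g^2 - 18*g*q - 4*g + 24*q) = (g^2 + 11*g + 30)/(g^2 + 3*g - 4)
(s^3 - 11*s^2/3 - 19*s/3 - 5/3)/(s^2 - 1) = (3*s^2 - 14*s - 5)/(3*(s - 1))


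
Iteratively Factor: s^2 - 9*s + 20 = (s - 5)*(s - 4)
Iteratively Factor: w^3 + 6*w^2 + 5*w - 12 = (w - 1)*(w^2 + 7*w + 12) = (w - 1)*(w + 4)*(w + 3)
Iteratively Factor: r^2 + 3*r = (r)*(r + 3)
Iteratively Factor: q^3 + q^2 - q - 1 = (q + 1)*(q^2 - 1) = (q - 1)*(q + 1)*(q + 1)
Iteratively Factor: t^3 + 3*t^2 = (t + 3)*(t^2) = t*(t + 3)*(t)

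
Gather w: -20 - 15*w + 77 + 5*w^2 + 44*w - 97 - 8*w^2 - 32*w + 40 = -3*w^2 - 3*w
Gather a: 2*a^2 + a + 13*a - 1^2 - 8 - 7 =2*a^2 + 14*a - 16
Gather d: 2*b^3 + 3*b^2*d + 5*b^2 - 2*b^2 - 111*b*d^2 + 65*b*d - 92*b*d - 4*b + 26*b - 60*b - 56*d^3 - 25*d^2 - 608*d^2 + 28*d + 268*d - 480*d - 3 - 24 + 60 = 2*b^3 + 3*b^2 - 38*b - 56*d^3 + d^2*(-111*b - 633) + d*(3*b^2 - 27*b - 184) + 33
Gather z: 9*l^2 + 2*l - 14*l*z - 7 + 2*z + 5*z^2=9*l^2 + 2*l + 5*z^2 + z*(2 - 14*l) - 7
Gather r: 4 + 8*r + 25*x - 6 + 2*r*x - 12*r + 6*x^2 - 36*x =r*(2*x - 4) + 6*x^2 - 11*x - 2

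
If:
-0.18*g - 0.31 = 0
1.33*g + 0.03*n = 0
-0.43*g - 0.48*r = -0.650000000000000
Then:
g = -1.72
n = 76.35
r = 2.90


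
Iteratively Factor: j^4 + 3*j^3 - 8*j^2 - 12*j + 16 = (j - 2)*(j^3 + 5*j^2 + 2*j - 8) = (j - 2)*(j + 4)*(j^2 + j - 2) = (j - 2)*(j - 1)*(j + 4)*(j + 2)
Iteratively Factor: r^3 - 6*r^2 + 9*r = (r - 3)*(r^2 - 3*r) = r*(r - 3)*(r - 3)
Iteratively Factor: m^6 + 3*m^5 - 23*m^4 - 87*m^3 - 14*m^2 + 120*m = (m)*(m^5 + 3*m^4 - 23*m^3 - 87*m^2 - 14*m + 120) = m*(m - 1)*(m^4 + 4*m^3 - 19*m^2 - 106*m - 120) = m*(m - 5)*(m - 1)*(m^3 + 9*m^2 + 26*m + 24) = m*(m - 5)*(m - 1)*(m + 2)*(m^2 + 7*m + 12) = m*(m - 5)*(m - 1)*(m + 2)*(m + 3)*(m + 4)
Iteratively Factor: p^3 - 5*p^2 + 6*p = (p - 3)*(p^2 - 2*p) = p*(p - 3)*(p - 2)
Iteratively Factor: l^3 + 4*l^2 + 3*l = (l + 1)*(l^2 + 3*l) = l*(l + 1)*(l + 3)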